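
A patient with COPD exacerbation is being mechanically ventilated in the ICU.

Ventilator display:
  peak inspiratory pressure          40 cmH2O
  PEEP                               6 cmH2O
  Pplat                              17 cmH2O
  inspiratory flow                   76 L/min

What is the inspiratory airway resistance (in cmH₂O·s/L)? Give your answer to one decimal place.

Flow: 76 L/min ÷ 60 = 1.2667 L/s.
Raw = (PIP − Pplat) / flow = (40 − 17) / 1.2667 = 23.0 / 1.2667 = 18.157 cmH2O·s/L.

18.2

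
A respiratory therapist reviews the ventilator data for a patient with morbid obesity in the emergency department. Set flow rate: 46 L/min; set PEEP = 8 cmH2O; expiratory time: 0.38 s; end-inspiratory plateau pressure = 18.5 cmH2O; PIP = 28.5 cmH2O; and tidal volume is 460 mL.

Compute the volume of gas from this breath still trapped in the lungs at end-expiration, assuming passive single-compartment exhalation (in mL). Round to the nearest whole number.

Flow: 46 L/min ÷ 60 = 0.7667 L/s.
R = (PIP − Pplat)/V̇ = (28.5 − 18.5) / 0.7667 = 10.0/0.7667 = 13.043 cmH2O·s/L.
C = Vt/(Pplat − PEEP) = 460.0 / (18.5 − 8) = 460.0/10.5 = 43.81 mL/cmH2O.
τ = R × C = 13.043 × 0.04381 L/cmH2O = 0.5714 s.
Fraction remaining = e^(−Te/τ) = e^(−0.38/0.5714) = 0.5143.
Trapped volume = 460.0 × 0.5143 = 236.58 mL.

237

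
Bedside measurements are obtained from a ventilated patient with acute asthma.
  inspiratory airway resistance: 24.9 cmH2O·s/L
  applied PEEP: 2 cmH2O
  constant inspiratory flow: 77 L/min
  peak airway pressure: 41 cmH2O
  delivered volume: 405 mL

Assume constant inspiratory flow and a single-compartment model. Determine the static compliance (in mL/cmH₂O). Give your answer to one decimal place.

Flow: 77 L/min ÷ 60 = 1.2833 L/s.
Equation of motion (constant flow): PIP = Vt/C + R·V̇ + PEEP.
Vt/C = PIP − R·V̇ − PEEP = 41 − 24.9×1.2833 − 2 = 41 − 31.954 − 2 = 7.046 cmH2O.
C = Vt / 7.046 = 405 / 7.046 = 57.479 mL/cmH2O.

57.5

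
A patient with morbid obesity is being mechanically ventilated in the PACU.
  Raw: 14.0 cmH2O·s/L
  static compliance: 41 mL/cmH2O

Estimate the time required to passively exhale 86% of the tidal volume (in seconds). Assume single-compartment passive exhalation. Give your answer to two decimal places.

1.13

τ = R × C = 14.0 × 41 mL/cmH2O = 14.0 × 0.041 L/cmH2O = 0.574 s.
Exhaled fraction f = 1 − e^(−t/τ) → t = −τ·ln(1 − f) = −0.574·ln(0.14) = 1.129 s.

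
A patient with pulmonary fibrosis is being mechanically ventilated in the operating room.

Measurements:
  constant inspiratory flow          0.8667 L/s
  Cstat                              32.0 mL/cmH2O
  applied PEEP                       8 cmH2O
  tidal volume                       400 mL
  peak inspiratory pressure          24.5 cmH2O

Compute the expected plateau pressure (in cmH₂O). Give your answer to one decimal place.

20.5

Pplat = PEEP + Vt / Cstat = 8 + 400 / 32.0 = 8 + 12.5 = 20.5 cmH2O.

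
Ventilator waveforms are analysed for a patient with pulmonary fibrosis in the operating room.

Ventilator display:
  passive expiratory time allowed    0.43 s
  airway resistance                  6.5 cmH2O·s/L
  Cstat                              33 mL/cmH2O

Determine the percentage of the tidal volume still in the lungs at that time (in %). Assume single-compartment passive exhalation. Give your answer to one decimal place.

13.5

τ = R × C = 6.5 × 33 mL/cmH2O = 6.5 × 0.033 L/cmH2O = 0.2145 s.
Passive exhalation: V(t)/V₀ = e^(−t/τ) = e^(−0.43/0.2145) = 0.1347.
Fraction remaining = 0.1347 → 13.47%.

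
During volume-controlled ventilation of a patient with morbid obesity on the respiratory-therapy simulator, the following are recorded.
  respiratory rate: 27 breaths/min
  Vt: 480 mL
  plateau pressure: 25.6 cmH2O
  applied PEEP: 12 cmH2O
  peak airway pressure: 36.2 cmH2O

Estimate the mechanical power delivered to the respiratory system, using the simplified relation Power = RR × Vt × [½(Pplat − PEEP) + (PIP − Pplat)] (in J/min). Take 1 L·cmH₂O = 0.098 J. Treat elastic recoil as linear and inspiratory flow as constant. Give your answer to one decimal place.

Per-breath work = Vt × [½(Pplat−PEEP) + (PIP−Pplat)] = 0.480 × [0.5×13.6 + 10.6] = 0.480 × 17.4 = 8.352 L·cmH2O.
Power = 27 × 8.352 = 225.5 L·cmH2O/min.
× 0.098 J/(L·cmH2O) → 22.099 J/min.

22.1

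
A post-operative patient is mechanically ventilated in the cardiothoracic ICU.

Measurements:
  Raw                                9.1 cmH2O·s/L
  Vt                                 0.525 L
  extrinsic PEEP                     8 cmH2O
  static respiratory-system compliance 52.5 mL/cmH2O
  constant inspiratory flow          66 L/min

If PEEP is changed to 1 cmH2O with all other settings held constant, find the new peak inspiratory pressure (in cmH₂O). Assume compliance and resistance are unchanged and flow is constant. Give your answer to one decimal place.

21.0

Flow: 66 L/min ÷ 60 = 1.1 L/s.
PIP = Vt/C + R·V̇ + PEEP (constant-flow equation of motion).
Only the baseline term changes: ΔPIP = ΔPEEP = 1 − 8 = -7.0 cmH2O.
Original PIP = 525/52.5 + 9.1×1.1 + 8 = 28.01 cmH2O; new PIP = 28.01 + (-7.0) = 21.01 cmH2O.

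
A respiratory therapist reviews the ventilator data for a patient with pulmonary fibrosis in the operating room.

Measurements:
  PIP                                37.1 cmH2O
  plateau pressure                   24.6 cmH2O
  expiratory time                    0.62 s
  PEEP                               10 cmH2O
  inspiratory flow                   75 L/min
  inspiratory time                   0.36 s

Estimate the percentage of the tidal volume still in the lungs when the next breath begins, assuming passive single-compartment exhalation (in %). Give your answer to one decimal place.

Flow: 75 L/min ÷ 60 = 1.25 L/s.
Vt = flow × Ti = 1.25 L/s × 0.36 s × 1000 mL/L = 450.0 mL.
R = (PIP − Pplat)/V̇ = (37.1 − 24.6) / 1.25 = 12.5/1.25 = 10.0 cmH2O·s/L.
C = Vt/(Pplat − PEEP) = 450.0 / (24.6 − 10) = 450.0/14.6 = 30.822 mL/cmH2O.
τ = R × C = 10.0 × 0.03082 L/cmH2O = 0.3082 s.
Fraction remaining at end-expiration = e^(−Te/τ) = e^(−0.62/0.3082) = 0.1338 → 13.38%.

13.4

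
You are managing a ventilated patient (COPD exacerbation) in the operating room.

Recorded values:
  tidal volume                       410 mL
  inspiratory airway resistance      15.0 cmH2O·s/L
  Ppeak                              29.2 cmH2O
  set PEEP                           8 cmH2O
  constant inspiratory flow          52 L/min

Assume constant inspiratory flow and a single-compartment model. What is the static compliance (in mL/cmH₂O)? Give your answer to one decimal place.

Flow: 52 L/min ÷ 60 = 0.8667 L/s.
Equation of motion (constant flow): PIP = Vt/C + R·V̇ + PEEP.
Vt/C = PIP − R·V̇ − PEEP = 29.2 − 15.0×0.8667 − 8 = 29.2 − 13.001 − 8 = 8.199 cmH2O.
C = Vt / 8.199 = 410 / 8.199 = 50.006 mL/cmH2O.

50.0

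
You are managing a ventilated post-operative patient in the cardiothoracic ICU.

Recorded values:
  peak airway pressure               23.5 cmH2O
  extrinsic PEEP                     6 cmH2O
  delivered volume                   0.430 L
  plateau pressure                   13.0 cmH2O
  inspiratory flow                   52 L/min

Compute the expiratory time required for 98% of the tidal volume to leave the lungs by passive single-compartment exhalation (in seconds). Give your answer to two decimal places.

Flow: 52 L/min ÷ 60 = 0.8667 L/s.
R = (PIP − Pplat)/V̇ = (23.5 − 13.0) / 0.8667 = 10.5/0.8667 = 12.115 cmH2O·s/L.
C = Vt/(Pplat − PEEP) = 430.0 / (13.0 − 6) = 430.0/7.0 = 61.429 mL/cmH2O.
τ = R × C = 12.115 × 0.06143 L/cmH2O = 0.7442 s.
t = −τ·ln(1 − 0.98) = −0.7442·ln(0.02) = 2.911 s.

2.91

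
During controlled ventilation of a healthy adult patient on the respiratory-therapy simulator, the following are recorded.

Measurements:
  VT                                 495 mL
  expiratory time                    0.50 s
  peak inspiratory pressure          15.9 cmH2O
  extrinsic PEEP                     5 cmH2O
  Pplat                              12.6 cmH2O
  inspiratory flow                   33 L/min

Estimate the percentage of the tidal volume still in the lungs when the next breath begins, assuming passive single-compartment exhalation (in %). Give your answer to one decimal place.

Flow: 33 L/min ÷ 60 = 0.55 L/s.
R = (PIP − Pplat)/V̇ = (15.9 − 12.6) / 0.55 = 3.3/0.55 = 6.0 cmH2O·s/L.
C = Vt/(Pplat − PEEP) = 495.0 / (12.6 − 5) = 495.0/7.6 = 65.132 mL/cmH2O.
τ = R × C = 6.0 × 0.06513 L/cmH2O = 0.3908 s.
Fraction remaining at end-expiration = e^(−Te/τ) = e^(−0.50/0.3908) = 0.2782 → 27.82%.

27.8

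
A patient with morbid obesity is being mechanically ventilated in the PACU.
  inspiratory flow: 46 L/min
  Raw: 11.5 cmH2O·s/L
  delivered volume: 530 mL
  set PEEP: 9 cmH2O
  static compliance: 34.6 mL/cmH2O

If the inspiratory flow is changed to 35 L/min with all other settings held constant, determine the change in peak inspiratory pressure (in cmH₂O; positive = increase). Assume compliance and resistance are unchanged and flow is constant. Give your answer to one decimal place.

Flow: 46 L/min ÷ 60 = 0.7667 L/s.
New flow: 35 L/min ÷ 60 = 0.5833 L/s.
PIP = Vt/C + R·V̇ + PEEP (constant-flow equation of motion).
Only the resistive term changes: ΔPIP = R × ΔV̇ = 11.5 × (0.5833 − 0.7667) = 11.5 × -0.1834 = -2.109 cmH2O.

-2.1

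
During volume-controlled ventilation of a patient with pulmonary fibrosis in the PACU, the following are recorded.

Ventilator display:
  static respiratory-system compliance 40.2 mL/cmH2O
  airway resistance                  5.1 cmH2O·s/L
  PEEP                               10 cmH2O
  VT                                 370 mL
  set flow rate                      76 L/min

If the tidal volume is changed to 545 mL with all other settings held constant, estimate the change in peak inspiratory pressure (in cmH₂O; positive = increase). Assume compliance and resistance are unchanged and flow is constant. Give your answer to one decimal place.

4.4

PIP = Vt/C + R·V̇ + PEEP (constant-flow equation of motion).
Only the elastic term changes: ΔPIP = ΔVt / C = (545 − 370) / 40.2 = 4.353 cmH2O.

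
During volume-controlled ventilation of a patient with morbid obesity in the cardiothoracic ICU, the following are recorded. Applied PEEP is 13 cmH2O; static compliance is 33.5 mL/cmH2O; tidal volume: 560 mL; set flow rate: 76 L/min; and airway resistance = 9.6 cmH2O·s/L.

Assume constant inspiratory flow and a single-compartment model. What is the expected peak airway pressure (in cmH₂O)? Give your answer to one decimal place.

41.9

Flow: 76 L/min ÷ 60 = 1.2667 L/s.
Equation of motion (constant flow): PIP = Vt/C + R·V̇ + PEEP.
PIP = 560/33.5 + 9.6×1.2667 + 13 = 16.716 + 12.16 + 13 = 41.876 cmH2O.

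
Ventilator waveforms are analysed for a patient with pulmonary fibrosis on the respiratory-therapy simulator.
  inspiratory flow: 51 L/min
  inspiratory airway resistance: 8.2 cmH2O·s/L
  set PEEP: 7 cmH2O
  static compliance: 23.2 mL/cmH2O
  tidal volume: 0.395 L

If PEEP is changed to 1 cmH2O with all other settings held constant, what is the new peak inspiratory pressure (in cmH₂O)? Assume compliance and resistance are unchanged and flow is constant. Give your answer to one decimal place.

Flow: 51 L/min ÷ 60 = 0.85 L/s.
PIP = Vt/C + R·V̇ + PEEP (constant-flow equation of motion).
Only the baseline term changes: ΔPIP = ΔPEEP = 1 − 7 = -6.0 cmH2O.
Original PIP = 395/23.2 + 8.2×0.85 + 7 = 30.996 cmH2O; new PIP = 30.996 + (-6.0) = 24.996 cmH2O.

25.0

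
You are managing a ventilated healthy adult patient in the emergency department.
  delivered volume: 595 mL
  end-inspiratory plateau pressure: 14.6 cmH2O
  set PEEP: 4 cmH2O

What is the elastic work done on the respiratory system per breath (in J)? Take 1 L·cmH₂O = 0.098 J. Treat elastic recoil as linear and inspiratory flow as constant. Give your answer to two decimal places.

Elastic work ≈ ½ × (Pplat − PEEP) × Vt = 0.5 × (14.6 − 4) × 0.595 L = 0.5 × 10.6 × 0.595 = 3.154 L·cmH2O.
× 0.098 J/(L·cmH2O) → 0.3091 J.

0.31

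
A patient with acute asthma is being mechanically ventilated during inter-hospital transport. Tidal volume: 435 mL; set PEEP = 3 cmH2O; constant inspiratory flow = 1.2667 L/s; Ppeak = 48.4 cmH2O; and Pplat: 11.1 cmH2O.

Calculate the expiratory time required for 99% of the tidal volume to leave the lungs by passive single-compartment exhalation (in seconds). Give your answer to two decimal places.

R = (PIP − Pplat)/V̇ = (48.4 − 11.1) / 1.2667 = 37.3/1.2667 = 29.447 cmH2O·s/L.
C = Vt/(Pplat − PEEP) = 435.0 / (11.1 − 3) = 435.0/8.1 = 53.704 mL/cmH2O.
τ = R × C = 29.447 × 0.0537 L/cmH2O = 1.581 s.
t = −τ·ln(1 − 0.99) = −1.581·ln(0.01) = 7.281 s.

7.28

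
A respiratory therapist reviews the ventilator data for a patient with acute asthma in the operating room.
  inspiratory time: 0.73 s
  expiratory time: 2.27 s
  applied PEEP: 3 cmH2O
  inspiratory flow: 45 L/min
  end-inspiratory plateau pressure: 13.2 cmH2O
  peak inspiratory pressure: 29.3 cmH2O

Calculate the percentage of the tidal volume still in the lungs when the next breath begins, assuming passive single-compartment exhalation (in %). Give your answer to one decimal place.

13.9

Flow: 45 L/min ÷ 60 = 0.75 L/s.
Vt = flow × Ti = 0.75 L/s × 0.73 s × 1000 mL/L = 547.5 mL.
R = (PIP − Pplat)/V̇ = (29.3 − 13.2) / 0.75 = 16.1/0.75 = 21.467 cmH2O·s/L.
C = Vt/(Pplat − PEEP) = 547.5 / (13.2 − 3) = 547.5/10.2 = 53.676 mL/cmH2O.
τ = R × C = 21.467 × 0.05368 L/cmH2O = 1.152 s.
Fraction remaining at end-expiration = e^(−Te/τ) = e^(−2.27/1.152) = 0.1394 → 13.94%.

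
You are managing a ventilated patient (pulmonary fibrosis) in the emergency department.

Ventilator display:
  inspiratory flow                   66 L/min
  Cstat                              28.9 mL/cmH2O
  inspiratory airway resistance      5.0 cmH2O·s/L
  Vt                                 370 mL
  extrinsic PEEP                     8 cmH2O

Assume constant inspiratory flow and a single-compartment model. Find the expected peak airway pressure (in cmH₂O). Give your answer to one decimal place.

Flow: 66 L/min ÷ 60 = 1.1 L/s.
Equation of motion (constant flow): PIP = Vt/C + R·V̇ + PEEP.
PIP = 370/28.9 + 5.0×1.1 + 8 = 12.803 + 5.5 + 8 = 26.303 cmH2O.

26.3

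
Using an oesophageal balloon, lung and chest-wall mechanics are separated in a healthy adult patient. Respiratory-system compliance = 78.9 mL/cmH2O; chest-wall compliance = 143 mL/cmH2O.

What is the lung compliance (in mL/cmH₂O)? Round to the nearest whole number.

1/CL = 1/Crs − 1/Ccw.
1/CL = 1/78.9 − 1/143 = 0.005681.
CL = 176.03 mL/cmH2O.

176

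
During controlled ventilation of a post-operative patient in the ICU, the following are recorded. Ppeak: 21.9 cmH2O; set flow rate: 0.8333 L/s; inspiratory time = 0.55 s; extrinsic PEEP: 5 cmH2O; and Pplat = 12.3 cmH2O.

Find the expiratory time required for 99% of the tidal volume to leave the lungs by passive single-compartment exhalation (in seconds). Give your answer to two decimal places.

Vt = flow × Ti = 0.8333 L/s × 0.55 s × 1000 mL/L = 458.32 mL.
R = (PIP − Pplat)/V̇ = (21.9 − 12.3) / 0.8333 = 9.6/0.8333 = 11.52 cmH2O·s/L.
C = Vt/(Pplat − PEEP) = 458.32 / (12.3 − 5) = 458.32/7.3 = 62.784 mL/cmH2O.
τ = R × C = 11.52 × 0.06278 L/cmH2O = 0.7232 s.
t = −τ·ln(1 − 0.99) = −0.7232·ln(0.01) = 3.33 s.

3.33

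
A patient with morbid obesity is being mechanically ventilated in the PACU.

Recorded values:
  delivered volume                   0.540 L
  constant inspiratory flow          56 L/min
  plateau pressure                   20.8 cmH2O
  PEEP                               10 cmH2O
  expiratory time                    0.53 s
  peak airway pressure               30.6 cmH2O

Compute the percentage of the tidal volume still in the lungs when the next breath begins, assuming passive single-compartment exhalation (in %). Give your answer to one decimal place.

Flow: 56 L/min ÷ 60 = 0.9333 L/s.
R = (PIP − Pplat)/V̇ = (30.6 − 20.8) / 0.9333 = 9.8/0.9333 = 10.5 cmH2O·s/L.
C = Vt/(Pplat − PEEP) = 540.0 / (20.8 − 10) = 540.0/10.8 = 50.0 mL/cmH2O.
τ = R × C = 10.5 × 0.05 L/cmH2O = 0.525 s.
Fraction remaining at end-expiration = e^(−Te/τ) = e^(−0.53/0.525) = 0.3644 → 36.44%.

36.4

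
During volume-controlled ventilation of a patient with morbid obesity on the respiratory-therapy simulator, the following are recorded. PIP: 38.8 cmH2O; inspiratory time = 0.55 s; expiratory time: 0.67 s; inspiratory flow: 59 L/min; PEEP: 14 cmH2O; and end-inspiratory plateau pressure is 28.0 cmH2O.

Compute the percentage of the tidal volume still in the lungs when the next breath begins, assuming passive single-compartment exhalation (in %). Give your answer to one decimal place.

20.6

Flow: 59 L/min ÷ 60 = 0.9833 L/s.
Vt = flow × Ti = 0.9833 L/s × 0.55 s × 1000 mL/L = 540.82 mL.
R = (PIP − Pplat)/V̇ = (38.8 − 28.0) / 0.9833 = 10.8/0.9833 = 10.983 cmH2O·s/L.
C = Vt/(Pplat − PEEP) = 540.82 / (28.0 − 14) = 540.82/14.0 = 38.63 mL/cmH2O.
τ = R × C = 10.983 × 0.03863 L/cmH2O = 0.4243 s.
Fraction remaining at end-expiration = e^(−Te/τ) = e^(−0.67/0.4243) = 0.2062 → 20.62%.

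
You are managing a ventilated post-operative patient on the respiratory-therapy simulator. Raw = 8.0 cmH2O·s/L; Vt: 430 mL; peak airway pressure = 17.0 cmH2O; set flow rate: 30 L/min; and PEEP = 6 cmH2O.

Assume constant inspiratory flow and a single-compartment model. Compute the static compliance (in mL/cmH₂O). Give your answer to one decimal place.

61.4

Flow: 30 L/min ÷ 60 = 0.5 L/s.
Equation of motion (constant flow): PIP = Vt/C + R·V̇ + PEEP.
Vt/C = PIP − R·V̇ − PEEP = 17.0 − 8.0×0.5 − 6 = 17.0 − 4.0 − 6 = 7.0 cmH2O.
C = Vt / 7.0 = 430 / 7.0 = 61.429 mL/cmH2O.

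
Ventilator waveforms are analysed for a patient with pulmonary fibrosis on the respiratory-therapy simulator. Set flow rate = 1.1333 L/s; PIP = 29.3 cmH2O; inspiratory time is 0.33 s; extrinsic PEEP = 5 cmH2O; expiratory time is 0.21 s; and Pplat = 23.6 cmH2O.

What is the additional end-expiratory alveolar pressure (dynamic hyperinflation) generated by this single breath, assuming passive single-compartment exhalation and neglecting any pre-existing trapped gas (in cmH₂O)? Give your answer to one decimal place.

Vt = flow × Ti = 1.1333 L/s × 0.33 s × 1000 mL/L = 373.99 mL.
R = (PIP − Pplat)/V̇ = (29.3 − 23.6) / 1.1333 = 5.7/1.1333 = 5.03 cmH2O·s/L.
C = Vt/(Pplat − PEEP) = 373.99 / (23.6 − 5) = 373.99/18.6 = 20.107 mL/cmH2O.
τ = R × C = 5.03 × 0.02011 L/cmH2O = 0.1012 s.
Fraction remaining = e^(−Te/τ) = e^(−0.21/0.1012) = 0.1255; trapped volume = 373.99 × 0.1255 = 46.936 mL.
Additional alveolar pressure from trapping ≈ V_trapped / C = 46.936 / 20.107 = 2.334 cmH2O.

2.3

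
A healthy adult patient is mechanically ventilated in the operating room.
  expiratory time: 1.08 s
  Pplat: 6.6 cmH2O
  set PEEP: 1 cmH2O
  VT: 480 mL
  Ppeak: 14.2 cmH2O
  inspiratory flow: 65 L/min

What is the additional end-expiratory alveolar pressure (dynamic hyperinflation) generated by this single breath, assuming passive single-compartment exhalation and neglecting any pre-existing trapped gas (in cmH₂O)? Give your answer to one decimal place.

Flow: 65 L/min ÷ 60 = 1.0833 L/s.
R = (PIP − Pplat)/V̇ = (14.2 − 6.6) / 1.0833 = 7.6/1.0833 = 7.016 cmH2O·s/L.
C = Vt/(Pplat − PEEP) = 480.0 / (6.6 − 1) = 480.0/5.6 = 85.714 mL/cmH2O.
τ = R × C = 7.016 × 0.08571 L/cmH2O = 0.6013 s.
Fraction remaining = e^(−Te/τ) = e^(−1.08/0.6013) = 0.1659; trapped volume = 480.0 × 0.1659 = 79.632 mL.
Additional alveolar pressure from trapping ≈ V_trapped / C = 79.632 / 85.714 = 0.929 cmH2O.

0.9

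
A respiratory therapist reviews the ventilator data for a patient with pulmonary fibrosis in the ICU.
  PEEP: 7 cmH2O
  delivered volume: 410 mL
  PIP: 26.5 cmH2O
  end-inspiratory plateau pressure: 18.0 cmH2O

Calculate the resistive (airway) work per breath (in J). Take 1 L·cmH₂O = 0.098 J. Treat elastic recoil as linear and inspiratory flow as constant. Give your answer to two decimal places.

0.34

With constant inspiratory flow the resistive pressure is constant at PIP − Pplat = 26.5 − 18.0 = 8.5 cmH2O, so resistive work = 8.5 × 0.410 = 3.485 L·cmH2O.
× 0.098 J/(L·cmH2O) → 0.3415 J.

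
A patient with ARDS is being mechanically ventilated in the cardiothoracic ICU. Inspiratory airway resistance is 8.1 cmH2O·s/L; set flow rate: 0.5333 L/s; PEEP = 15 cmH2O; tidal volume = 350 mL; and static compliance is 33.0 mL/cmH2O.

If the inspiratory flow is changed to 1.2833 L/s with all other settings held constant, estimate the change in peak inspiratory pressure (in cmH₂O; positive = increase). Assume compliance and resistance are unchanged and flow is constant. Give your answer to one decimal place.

PIP = Vt/C + R·V̇ + PEEP (constant-flow equation of motion).
Only the resistive term changes: ΔPIP = R × ΔV̇ = 8.1 × (1.2833 − 0.5333) = 8.1 × 0.75 = 6.075 cmH2O.

6.1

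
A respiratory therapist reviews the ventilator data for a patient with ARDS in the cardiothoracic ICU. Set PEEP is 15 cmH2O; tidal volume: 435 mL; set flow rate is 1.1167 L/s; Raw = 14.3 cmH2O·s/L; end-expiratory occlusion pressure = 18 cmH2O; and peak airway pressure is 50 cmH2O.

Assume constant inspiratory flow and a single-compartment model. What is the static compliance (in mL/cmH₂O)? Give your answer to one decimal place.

27.1

Total PEEP = 18 cmH2O (set 15 + intrinsic 3); this is the baseline alveolar pressure.
Equation of motion (constant flow): PIP = Vt/C + R·V̇ + PEEP.
Vt/C = PIP − R·V̇ − PEEP = 50 − 14.3×1.1167 − 18 = 50 − 15.969 − 18 = 16.031 cmH2O.
C = Vt / 16.031 = 435 / 16.031 = 27.135 mL/cmH2O.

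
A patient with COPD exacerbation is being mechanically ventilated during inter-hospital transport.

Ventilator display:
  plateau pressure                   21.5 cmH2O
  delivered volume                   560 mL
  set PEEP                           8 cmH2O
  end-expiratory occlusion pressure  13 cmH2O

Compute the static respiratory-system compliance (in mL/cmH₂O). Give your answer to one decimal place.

End-expiratory occlusion gives total PEEP = 13 cmH2O (intrinsic PEEP = 13 − 8 = 5). Use total PEEP for the elastic gradient.
Cstat = Vt / (Pplat − PEEPtotal) = 560 / (21.5 − 13) = 560 / 8.5 = 65.882 mL/cmH2O.

65.9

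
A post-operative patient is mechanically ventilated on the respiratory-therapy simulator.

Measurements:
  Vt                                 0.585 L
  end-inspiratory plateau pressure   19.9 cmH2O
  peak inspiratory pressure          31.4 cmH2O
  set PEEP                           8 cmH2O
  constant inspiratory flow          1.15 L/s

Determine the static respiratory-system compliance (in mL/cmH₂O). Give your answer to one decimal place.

Cstat = Vt / (Pplat − PEEP) = 585 / (19.9 − 8) = 585 / 11.9 = 49.16 mL/cmH2O.

49.2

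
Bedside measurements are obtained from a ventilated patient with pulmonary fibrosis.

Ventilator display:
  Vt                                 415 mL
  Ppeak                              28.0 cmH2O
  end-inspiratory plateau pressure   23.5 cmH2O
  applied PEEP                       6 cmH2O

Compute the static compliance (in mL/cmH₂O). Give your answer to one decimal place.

Cstat = Vt / (Pplat − PEEP) = 415 / (23.5 − 6) = 415 / 17.5 = 23.714 mL/cmH2O.

23.7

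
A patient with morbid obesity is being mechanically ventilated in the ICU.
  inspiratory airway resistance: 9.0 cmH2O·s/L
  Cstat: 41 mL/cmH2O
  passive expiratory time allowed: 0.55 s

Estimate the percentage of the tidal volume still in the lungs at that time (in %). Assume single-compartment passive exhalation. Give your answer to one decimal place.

22.5

τ = R × C = 9.0 × 41 mL/cmH2O = 9.0 × 0.041 L/cmH2O = 0.369 s.
Passive exhalation: V(t)/V₀ = e^(−t/τ) = e^(−0.55/0.369) = 0.2253.
Fraction remaining = 0.2253 → 22.53%.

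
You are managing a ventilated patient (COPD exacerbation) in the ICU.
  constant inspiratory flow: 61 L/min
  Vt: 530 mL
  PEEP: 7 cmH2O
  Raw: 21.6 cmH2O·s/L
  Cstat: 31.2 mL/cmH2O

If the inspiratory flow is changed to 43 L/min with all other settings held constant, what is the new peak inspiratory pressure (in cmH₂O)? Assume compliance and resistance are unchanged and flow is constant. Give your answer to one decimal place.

Flow: 61 L/min ÷ 60 = 1.0167 L/s.
New flow: 43 L/min ÷ 60 = 0.7167 L/s.
PIP = Vt/C + R·V̇ + PEEP (constant-flow equation of motion).
Only the resistive term changes: ΔPIP = R × ΔV̇ = 21.6 × (0.7167 − 1.0167) = 21.6 × -0.3 = -6.48 cmH2O.
Original PIP = 530/31.2 + 21.6×1.0167 + 7 = 45.948 cmH2O; new PIP = 45.948 + (-6.48) = 39.468 cmH2O.

39.5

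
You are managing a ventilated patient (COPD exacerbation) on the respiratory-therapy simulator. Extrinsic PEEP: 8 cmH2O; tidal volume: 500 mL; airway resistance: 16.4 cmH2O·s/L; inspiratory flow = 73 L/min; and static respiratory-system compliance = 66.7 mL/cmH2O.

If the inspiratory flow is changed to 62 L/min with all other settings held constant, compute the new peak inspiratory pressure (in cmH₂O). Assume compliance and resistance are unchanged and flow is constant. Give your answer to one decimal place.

Flow: 73 L/min ÷ 60 = 1.2167 L/s.
New flow: 62 L/min ÷ 60 = 1.0333 L/s.
PIP = Vt/C + R·V̇ + PEEP (constant-flow equation of motion).
Only the resistive term changes: ΔPIP = R × ΔV̇ = 16.4 × (1.0333 − 1.2167) = 16.4 × -0.1834 = -3.008 cmH2O.
Original PIP = 500/66.7 + 16.4×1.2167 + 8 = 35.45 cmH2O; new PIP = 35.45 + (-3.008) = 32.442 cmH2O.

32.4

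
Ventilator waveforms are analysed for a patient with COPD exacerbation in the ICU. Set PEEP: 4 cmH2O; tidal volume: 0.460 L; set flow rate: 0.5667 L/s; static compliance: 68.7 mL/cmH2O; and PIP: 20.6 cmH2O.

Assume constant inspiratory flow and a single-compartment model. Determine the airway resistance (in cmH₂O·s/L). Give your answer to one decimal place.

Equation of motion (constant flow): PIP = Vt/C + R·V̇ + PEEP.
R·V̇ = PIP − Vt/C − PEEP = 20.6 − 460/68.7 − 4 = 20.6 − 6.696 − 4 = 9.904 cmH2O.
R = 9.904 / 0.5667 = 17.477 cmH2O·s/L.

17.5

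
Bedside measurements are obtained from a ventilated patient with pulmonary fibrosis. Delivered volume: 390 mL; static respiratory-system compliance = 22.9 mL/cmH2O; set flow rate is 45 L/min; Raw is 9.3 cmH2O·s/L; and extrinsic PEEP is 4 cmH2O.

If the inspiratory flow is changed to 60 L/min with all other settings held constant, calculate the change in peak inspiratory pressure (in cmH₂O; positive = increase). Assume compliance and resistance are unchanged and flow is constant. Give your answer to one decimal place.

Flow: 45 L/min ÷ 60 = 0.75 L/s.
New flow: 60 L/min ÷ 60 = 1 L/s.
PIP = Vt/C + R·V̇ + PEEP (constant-flow equation of motion).
Only the resistive term changes: ΔPIP = R × ΔV̇ = 9.3 × (1 − 0.75) = 9.3 × 0.25 = 2.325 cmH2O.

2.3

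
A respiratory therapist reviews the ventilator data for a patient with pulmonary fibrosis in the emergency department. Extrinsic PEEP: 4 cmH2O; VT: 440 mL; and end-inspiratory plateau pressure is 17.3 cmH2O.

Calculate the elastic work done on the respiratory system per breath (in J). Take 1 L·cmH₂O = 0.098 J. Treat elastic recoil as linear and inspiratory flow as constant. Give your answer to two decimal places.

Elastic work ≈ ½ × (Pplat − PEEP) × Vt = 0.5 × (17.3 − 4) × 0.440 L = 0.5 × 13.3 × 0.440 = 2.926 L·cmH2O.
× 0.098 J/(L·cmH2O) → 0.2867 J.

0.29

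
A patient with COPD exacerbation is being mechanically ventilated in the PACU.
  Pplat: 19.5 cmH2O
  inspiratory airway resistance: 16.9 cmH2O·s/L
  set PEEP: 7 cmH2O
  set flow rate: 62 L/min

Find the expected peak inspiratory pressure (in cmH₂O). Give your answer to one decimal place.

37.0

Flow: 62 L/min ÷ 60 = 1.0333 L/s.
PIP = Pplat + Raw × flow = 19.5 + 16.9 × 1.0333 = 19.5 + 17.463 = 36.963 cmH2O.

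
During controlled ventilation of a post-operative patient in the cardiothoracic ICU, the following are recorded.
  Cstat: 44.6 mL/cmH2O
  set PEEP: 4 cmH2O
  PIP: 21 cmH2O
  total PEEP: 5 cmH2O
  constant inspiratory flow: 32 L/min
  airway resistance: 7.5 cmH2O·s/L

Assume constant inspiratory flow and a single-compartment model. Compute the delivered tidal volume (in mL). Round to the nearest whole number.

535

Flow: 32 L/min ÷ 60 = 0.5333 L/s.
Total PEEP = 5 cmH2O (set 4 + intrinsic 1); this is the baseline alveolar pressure.
Equation of motion (constant flow): PIP = Vt/C + R·V̇ + PEEP.
Vt/C = PIP − R·V̇ − PEEP = 21 − 4.0 − 5 = 12.0 cmH2O.
Vt = C × 12.0 = 44.6 × 12.0 = 535.2 mL.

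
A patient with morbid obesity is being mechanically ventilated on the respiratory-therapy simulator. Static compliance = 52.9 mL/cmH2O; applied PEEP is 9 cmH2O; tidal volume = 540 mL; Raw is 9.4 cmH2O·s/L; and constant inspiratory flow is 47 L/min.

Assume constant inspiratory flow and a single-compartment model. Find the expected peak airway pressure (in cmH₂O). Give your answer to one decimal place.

26.6

Flow: 47 L/min ÷ 60 = 0.7833 L/s.
Equation of motion (constant flow): PIP = Vt/C + R·V̇ + PEEP.
PIP = 540/52.9 + 9.4×0.7833 + 9 = 10.208 + 7.363 + 9 = 26.571 cmH2O.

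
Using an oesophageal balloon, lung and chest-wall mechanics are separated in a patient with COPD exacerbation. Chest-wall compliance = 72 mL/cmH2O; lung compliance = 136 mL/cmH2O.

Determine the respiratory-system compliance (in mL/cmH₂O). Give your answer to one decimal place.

Lung and chest wall are elastances in series: 1/Crs = 1/CL + 1/Ccw.
1/Crs = 1/136 + 1/72 = 0.02124.
Crs = 47.081 mL/cmH2O.

47.1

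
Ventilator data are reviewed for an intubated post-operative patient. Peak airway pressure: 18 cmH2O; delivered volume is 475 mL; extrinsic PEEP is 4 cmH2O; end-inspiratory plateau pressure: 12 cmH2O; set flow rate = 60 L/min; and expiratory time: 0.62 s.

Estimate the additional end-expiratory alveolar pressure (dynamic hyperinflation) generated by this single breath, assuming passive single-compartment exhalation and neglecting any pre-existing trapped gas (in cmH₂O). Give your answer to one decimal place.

1.4

Flow: 60 L/min ÷ 60 = 1 L/s.
R = (PIP − Pplat)/V̇ = (18 − 12) / 1 = 6.0/1 = 6.0 cmH2O·s/L.
C = Vt/(Pplat − PEEP) = 475.0 / (12 − 4) = 475.0/8.0 = 59.375 mL/cmH2O.
τ = R × C = 6.0 × 0.05938 L/cmH2O = 0.3563 s.
Fraction remaining = e^(−Te/τ) = e^(−0.62/0.3563) = 0.1755; trapped volume = 475.0 × 0.1755 = 83.363 mL.
Additional alveolar pressure from trapping ≈ V_trapped / C = 83.363 / 59.375 = 1.404 cmH2O.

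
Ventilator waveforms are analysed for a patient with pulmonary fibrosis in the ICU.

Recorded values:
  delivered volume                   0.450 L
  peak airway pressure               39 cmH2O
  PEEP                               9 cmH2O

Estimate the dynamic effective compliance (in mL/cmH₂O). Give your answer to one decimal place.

Dynamic compliance = Vt / (PIP − PEEP) = 450 / (39 − 9) = 450 / 30.0 = 15.0 mL/cmH2O.

15.0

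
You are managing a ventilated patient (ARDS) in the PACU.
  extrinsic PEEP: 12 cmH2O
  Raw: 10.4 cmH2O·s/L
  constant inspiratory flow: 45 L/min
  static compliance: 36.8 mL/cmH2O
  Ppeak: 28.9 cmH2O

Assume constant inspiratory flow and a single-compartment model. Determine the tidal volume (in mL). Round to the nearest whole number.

Flow: 45 L/min ÷ 60 = 0.75 L/s.
Equation of motion (constant flow): PIP = Vt/C + R·V̇ + PEEP.
Vt/C = PIP − R·V̇ − PEEP = 28.9 − 7.8 − 12 = 9.1 cmH2O.
Vt = C × 9.1 = 36.8 × 9.1 = 334.88 mL.

335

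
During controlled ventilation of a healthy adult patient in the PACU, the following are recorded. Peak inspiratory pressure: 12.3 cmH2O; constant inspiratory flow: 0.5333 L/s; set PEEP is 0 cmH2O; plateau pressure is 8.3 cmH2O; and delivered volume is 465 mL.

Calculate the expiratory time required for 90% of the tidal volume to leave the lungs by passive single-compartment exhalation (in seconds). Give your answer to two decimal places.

R = (PIP − Pplat)/V̇ = (12.3 − 8.3) / 0.5333 = 4.0/0.5333 = 7.5 cmH2O·s/L.
C = Vt/(Pplat − PEEP) = 465.0 / (8.3 − 0) = 465.0/8.3 = 56.024 mL/cmH2O.
τ = R × C = 7.5 × 0.05602 L/cmH2O = 0.4202 s.
t = −τ·ln(1 − 0.90) = −0.4202·ln(0.1) = 0.9675 s.

0.97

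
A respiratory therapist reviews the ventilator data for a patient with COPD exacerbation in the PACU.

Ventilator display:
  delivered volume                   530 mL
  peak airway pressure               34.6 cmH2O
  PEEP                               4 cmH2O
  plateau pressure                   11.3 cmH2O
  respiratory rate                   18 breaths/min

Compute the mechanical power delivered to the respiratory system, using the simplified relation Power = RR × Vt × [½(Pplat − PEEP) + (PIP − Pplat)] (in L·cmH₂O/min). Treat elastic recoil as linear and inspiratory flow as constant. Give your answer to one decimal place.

Per-breath work = Vt × [½(Pplat−PEEP) + (PIP−Pplat)] = 0.530 × [0.5×7.3 + 23.3] = 0.530 × 26.95 = 14.284 L·cmH2O.
Power = 18 × 14.284 = 257.11 L·cmH2O/min.

257.1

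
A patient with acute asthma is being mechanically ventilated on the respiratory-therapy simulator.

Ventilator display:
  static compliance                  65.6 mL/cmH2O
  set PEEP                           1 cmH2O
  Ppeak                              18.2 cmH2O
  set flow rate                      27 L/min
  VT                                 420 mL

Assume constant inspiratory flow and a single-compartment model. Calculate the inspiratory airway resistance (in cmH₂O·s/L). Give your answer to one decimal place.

Flow: 27 L/min ÷ 60 = 0.45 L/s.
Equation of motion (constant flow): PIP = Vt/C + R·V̇ + PEEP.
R·V̇ = PIP − Vt/C − PEEP = 18.2 − 420/65.6 − 1 = 18.2 − 6.402 − 1 = 10.798 cmH2O.
R = 10.798 / 0.45 = 23.996 cmH2O·s/L.

24.0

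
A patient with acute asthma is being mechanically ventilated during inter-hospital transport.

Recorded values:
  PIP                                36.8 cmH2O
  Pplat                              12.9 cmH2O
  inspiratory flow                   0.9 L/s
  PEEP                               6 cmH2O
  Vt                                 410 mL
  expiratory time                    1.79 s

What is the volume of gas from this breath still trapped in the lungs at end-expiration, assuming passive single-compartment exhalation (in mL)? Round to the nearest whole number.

R = (PIP − Pplat)/V̇ = (36.8 − 12.9) / 0.9 = 23.9/0.9 = 26.556 cmH2O·s/L.
C = Vt/(Pplat − PEEP) = 410.0 / (12.9 − 6) = 410.0/6.9 = 59.42 mL/cmH2O.
τ = R × C = 26.556 × 0.05942 L/cmH2O = 1.578 s.
Fraction remaining = e^(−Te/τ) = e^(−1.79/1.578) = 0.3216.
Trapped volume = 410.0 × 0.3216 = 131.86 mL.

132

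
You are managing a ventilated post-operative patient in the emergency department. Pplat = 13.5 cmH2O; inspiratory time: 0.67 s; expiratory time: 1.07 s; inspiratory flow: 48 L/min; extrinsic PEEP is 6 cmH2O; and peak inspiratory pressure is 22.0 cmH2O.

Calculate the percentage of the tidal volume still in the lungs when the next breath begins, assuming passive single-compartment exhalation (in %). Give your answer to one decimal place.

Flow: 48 L/min ÷ 60 = 0.8 L/s.
Vt = flow × Ti = 0.8 L/s × 0.67 s × 1000 mL/L = 536.0 mL.
R = (PIP − Pplat)/V̇ = (22.0 − 13.5) / 0.8 = 8.5/0.8 = 10.625 cmH2O·s/L.
C = Vt/(Pplat − PEEP) = 536.0 / (13.5 − 6) = 536.0/7.5 = 71.467 mL/cmH2O.
τ = R × C = 10.625 × 0.07147 L/cmH2O = 0.7594 s.
Fraction remaining at end-expiration = e^(−Te/τ) = e^(−1.07/0.7594) = 0.2444 → 24.44%.

24.4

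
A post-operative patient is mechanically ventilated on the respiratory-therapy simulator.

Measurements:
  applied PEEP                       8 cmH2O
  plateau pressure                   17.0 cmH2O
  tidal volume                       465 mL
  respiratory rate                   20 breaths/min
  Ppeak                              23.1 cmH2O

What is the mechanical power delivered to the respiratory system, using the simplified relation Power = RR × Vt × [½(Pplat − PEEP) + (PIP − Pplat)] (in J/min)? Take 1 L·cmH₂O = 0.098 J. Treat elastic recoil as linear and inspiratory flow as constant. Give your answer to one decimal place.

9.7

Per-breath work = Vt × [½(Pplat−PEEP) + (PIP−Pplat)] = 0.465 × [0.5×9.0 + 6.1] = 0.465 × 10.6 = 4.929 L·cmH2O.
Power = 20 × 4.929 = 98.58 L·cmH2O/min.
× 0.098 J/(L·cmH2O) → 9.661 J/min.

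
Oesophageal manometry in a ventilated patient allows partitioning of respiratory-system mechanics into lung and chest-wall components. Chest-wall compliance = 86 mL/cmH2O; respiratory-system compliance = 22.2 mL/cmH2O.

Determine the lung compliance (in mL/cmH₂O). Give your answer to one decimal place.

29.9

1/CL = 1/Crs − 1/Ccw.
1/CL = 1/22.2 − 1/86 = 0.03342.
CL = 29.922 mL/cmH2O.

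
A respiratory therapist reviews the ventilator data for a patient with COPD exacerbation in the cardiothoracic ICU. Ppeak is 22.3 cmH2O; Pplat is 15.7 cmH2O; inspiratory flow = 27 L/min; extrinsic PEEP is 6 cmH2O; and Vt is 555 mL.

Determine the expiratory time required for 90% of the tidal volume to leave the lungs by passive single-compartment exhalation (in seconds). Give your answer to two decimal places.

Flow: 27 L/min ÷ 60 = 0.45 L/s.
R = (PIP − Pplat)/V̇ = (22.3 − 15.7) / 0.45 = 6.6/0.45 = 14.667 cmH2O·s/L.
C = Vt/(Pplat − PEEP) = 555.0 / (15.7 − 6) = 555.0/9.7 = 57.216 mL/cmH2O.
τ = R × C = 14.667 × 0.05722 L/cmH2O = 0.8392 s.
t = −τ·ln(1 − 0.90) = −0.8392·ln(0.1) = 1.932 s.

1.93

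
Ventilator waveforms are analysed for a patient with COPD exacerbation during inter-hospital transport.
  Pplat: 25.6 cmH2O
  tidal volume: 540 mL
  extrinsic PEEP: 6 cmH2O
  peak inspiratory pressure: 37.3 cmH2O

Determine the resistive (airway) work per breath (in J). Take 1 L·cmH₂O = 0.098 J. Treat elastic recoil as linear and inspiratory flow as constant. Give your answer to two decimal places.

With constant inspiratory flow the resistive pressure is constant at PIP − Pplat = 37.3 − 25.6 = 11.7 cmH2O, so resistive work = 11.7 × 0.540 = 6.318 L·cmH2O.
× 0.098 J/(L·cmH2O) → 0.6192 J.

0.62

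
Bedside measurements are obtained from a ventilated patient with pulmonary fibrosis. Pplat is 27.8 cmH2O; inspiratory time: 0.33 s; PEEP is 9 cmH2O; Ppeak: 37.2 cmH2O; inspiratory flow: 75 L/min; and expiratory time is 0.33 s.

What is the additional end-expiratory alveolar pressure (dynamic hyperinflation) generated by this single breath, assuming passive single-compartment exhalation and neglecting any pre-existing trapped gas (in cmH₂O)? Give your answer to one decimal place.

2.5

Flow: 75 L/min ÷ 60 = 1.25 L/s.
Vt = flow × Ti = 1.25 L/s × 0.33 s × 1000 mL/L = 412.5 mL.
R = (PIP − Pplat)/V̇ = (37.2 − 27.8) / 1.25 = 9.4/1.25 = 7.52 cmH2O·s/L.
C = Vt/(Pplat − PEEP) = 412.5 / (27.8 − 9) = 412.5/18.8 = 21.941 mL/cmH2O.
τ = R × C = 7.52 × 0.02194 L/cmH2O = 0.165 s.
Fraction remaining = e^(−Te/τ) = e^(−0.33/0.165) = 0.1353; trapped volume = 412.5 × 0.1353 = 55.811 mL.
Additional alveolar pressure from trapping ≈ V_trapped / C = 55.811 / 21.941 = 2.544 cmH2O.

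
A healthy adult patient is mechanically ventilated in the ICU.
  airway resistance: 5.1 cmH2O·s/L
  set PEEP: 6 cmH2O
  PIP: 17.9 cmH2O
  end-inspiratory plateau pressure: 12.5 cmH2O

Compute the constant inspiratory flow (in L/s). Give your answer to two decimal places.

1.06

flow = (PIP − Pplat) / Raw = 5.4 / 5.1 = 1.059 L/s.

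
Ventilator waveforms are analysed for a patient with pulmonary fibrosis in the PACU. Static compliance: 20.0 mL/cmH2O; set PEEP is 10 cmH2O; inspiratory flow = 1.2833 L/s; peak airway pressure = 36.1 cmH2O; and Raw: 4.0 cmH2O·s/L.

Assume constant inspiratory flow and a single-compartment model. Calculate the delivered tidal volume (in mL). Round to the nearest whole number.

419

Equation of motion (constant flow): PIP = Vt/C + R·V̇ + PEEP.
Vt/C = PIP − R·V̇ − PEEP = 36.1 − 5.133 − 10 = 20.967 cmH2O.
Vt = C × 20.967 = 20.0 × 20.967 = 419.34 mL.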